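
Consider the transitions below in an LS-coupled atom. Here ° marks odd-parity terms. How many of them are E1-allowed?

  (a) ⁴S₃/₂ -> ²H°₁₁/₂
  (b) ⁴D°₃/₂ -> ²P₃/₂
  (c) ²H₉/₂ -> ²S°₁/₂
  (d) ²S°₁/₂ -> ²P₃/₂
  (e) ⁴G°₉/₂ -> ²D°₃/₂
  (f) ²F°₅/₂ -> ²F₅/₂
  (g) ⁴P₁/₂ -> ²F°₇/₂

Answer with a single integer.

2

(a) forbidden (ΔS, ΔL, ΔJ fail)
(b) forbidden (ΔS fails)
(c) forbidden (ΔL, ΔJ fail)
(d) allowed
(e) forbidden (parity, ΔS, ΔL, ΔJ fail)
(f) allowed
(g) forbidden (ΔS, ΔL, ΔJ fail)
Total allowed: 2 of 7.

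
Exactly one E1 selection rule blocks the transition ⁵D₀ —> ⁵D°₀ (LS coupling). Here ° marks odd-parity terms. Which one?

Initial level: S=2, L=2, J=0, parity even. Final level: S=2, L=2, J=0, parity odd.
ΔS = 0: S: 2 → 2 — ✓.
ΔL = 0, ±1 (not L=0↔0): L: 2 → 2, ΔL = +0 — ✓.
Parity must change: even → odd — ✓.
ΔJ = 0, ±1 (not J=0↔0): J: 0 → 0, ΔJ = +0 — ✗.

the J=0 ↔ J=0 exclusion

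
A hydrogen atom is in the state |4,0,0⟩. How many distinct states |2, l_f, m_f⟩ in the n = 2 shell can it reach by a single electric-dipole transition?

3

E1 requires Δl = ±1, so l_f ∈ {-1, 1}; with 0 ≤ l_f ≤ n_f−1 = 1, the allowed l_f values are {1}.
For l_f = 1: m_f ∈ {m_i−1, m_i, m_i+1} ∩ [−1, 1] = {-1, 0, 1} → 3 states.
Total: 3.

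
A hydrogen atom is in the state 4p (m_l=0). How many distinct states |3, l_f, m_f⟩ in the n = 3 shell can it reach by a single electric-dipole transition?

E1 requires Δl = ±1, so l_f ∈ {0, 2}; with 0 ≤ l_f ≤ n_f−1 = 2, the allowed l_f values are {0, 2}.
For l_f = 0: m_f ∈ {m_i−1, m_i, m_i+1} ∩ [−0, 0] = {0} → 1 state.
For l_f = 2: m_f ∈ {m_i−1, m_i, m_i+1} ∩ [−2, 2] = {-1, 0, 1} → 3 states.
Total: 4.

4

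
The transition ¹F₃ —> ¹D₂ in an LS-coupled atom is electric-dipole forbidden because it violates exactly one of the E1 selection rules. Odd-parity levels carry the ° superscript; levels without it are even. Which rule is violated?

Parity must change: even → even — fails.
ΔS = 0: S: 0 → 0 — ok.
ΔL = 0, ±1 (not L=0↔0): L: 3 → 2, ΔL = -1 — ok.
ΔJ = 0, ±1 (not J=0↔0): J: 3 → 2, ΔJ = -1 — ok.

parity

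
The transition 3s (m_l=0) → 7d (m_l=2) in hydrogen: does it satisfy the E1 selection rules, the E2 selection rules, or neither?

E2

Δl = 2 − 0 = +2; l_i + l_f = 2.
Δm_l = +2.
E1 (Δl = ±1, |Δm_l| ≤ 1): not satisfied.
E2 (Δl = 0,±2, l_i+l_f ≥ 2, |Δm_l| ≤ 2): satisfied.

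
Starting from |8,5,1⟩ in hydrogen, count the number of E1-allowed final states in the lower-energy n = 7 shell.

E1 requires Δl = ±1, so l_f ∈ {4, 6}; with 0 ≤ l_f ≤ n_f−1 = 6, the allowed l_f values are {4, 6}.
For l_f = 4: m_f ∈ {m_i−1, m_i, m_i+1} ∩ [−4, 4] = {0, 1, 2} → 3 states.
For l_f = 6: m_f ∈ {m_i−1, m_i, m_i+1} ∩ [−6, 6] = {0, 1, 2} → 3 states.
Total: 6.

6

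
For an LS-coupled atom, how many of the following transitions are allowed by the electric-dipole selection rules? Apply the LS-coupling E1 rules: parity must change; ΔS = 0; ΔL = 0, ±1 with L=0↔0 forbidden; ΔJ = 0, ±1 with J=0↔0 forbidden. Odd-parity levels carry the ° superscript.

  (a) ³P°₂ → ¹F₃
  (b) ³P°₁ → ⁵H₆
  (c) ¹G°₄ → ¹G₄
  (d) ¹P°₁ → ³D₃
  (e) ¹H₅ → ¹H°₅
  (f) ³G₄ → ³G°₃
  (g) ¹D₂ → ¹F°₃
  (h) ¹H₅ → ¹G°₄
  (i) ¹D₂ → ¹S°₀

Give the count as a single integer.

(a) forbidden (ΔS, ΔL fail)
(b) forbidden (ΔS, ΔL, ΔJ fail)
(c) allowed
(d) forbidden (ΔS, ΔJ fail)
(e) allowed
(f) allowed
(g) allowed
(h) allowed
(i) forbidden (ΔL, ΔJ fail)
Total allowed: 5 of 9.

5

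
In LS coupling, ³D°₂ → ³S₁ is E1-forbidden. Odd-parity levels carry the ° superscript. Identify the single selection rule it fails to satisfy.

the ΔL = 0, ±1 rule

Initial level: S=1, L=2, J=2, parity odd. Final level: S=1, L=0, J=1, parity even.
ΔS = 0: S: 1 → 1 — satisfied.
ΔL = 0, ±1 (not L=0↔0): L: 2 → 0, ΔL = -2 — violated.
ΔJ = 0, ±1 (not J=0↔0): J: 2 → 1, ΔJ = -1 — satisfied.
Parity must change: odd → even — satisfied.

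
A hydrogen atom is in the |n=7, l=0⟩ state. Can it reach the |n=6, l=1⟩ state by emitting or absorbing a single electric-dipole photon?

allowed

Δl = 1 − 0 = +1; the E1 rule Δl = ±1 is ✓.
All E1 selection rules are satisfied.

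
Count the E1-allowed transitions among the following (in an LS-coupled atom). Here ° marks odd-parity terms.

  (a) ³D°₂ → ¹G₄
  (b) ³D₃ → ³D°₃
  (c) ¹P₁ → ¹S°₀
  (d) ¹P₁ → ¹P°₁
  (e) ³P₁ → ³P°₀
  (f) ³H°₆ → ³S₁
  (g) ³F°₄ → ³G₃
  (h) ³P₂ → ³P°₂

6

(a) forbidden (ΔS, ΔL, ΔJ fail)
(b) allowed
(c) allowed
(d) allowed
(e) allowed
(f) forbidden (ΔL, ΔJ fail)
(g) allowed
(h) allowed
Total allowed: 6 of 8.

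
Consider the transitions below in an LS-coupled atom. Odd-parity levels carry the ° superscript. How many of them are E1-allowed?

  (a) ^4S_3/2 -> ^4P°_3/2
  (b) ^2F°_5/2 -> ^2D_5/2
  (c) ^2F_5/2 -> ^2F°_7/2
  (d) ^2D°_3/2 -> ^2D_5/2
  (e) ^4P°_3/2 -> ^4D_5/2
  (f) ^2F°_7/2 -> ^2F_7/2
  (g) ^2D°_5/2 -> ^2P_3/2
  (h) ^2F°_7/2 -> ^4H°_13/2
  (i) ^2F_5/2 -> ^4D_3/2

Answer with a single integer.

(a) allowed
(b) allowed
(c) allowed
(d) allowed
(e) allowed
(f) allowed
(g) allowed
(h) forbidden (parity, ΔS, ΔL, ΔJ fail)
(i) forbidden (parity, ΔS fail)
Total allowed: 7 of 9.

7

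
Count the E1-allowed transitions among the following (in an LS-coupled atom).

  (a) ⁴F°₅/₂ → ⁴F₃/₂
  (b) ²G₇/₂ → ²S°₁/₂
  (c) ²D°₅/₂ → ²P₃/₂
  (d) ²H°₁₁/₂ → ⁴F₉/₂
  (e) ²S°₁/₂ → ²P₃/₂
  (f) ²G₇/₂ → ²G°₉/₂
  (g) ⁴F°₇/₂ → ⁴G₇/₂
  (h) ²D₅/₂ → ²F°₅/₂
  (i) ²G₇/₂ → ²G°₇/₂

(a) allowed
(b) forbidden (ΔL, ΔJ fail)
(c) allowed
(d) forbidden (ΔS, ΔL fail)
(e) allowed
(f) allowed
(g) allowed
(h) allowed
(i) allowed
Total allowed: 7 of 9.

7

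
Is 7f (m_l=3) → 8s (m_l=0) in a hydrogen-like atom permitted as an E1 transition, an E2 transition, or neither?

neither

Δl = 0 − 3 = -3; l_i + l_f = 3.
Δm_l = -3.
E1 (Δl = ±1, |Δm_l| ≤ 1): not satisfied.
E2 (Δl = 0,±2, l_i+l_f ≥ 2, |Δm_l| ≤ 2): not satisfied.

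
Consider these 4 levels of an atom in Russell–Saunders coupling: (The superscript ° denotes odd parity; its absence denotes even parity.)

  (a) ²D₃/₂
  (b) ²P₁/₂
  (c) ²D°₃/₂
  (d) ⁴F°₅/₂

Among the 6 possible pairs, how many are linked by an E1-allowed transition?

2

(a)–(b): forbidden (parity).
(a)–(c): allowed.
(a)–(d): forbidden (ΔS).
(b)–(c): allowed.
(b)–(d): forbidden (ΔS, ΔL, ΔJ).
(c)–(d): forbidden (parity, ΔS).
Allowed pairs: 2 of 6.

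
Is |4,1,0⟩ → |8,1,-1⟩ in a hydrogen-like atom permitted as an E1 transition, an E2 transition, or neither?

E2

Δl = 1 − 1 = +0; l_i + l_f = 2.
Δm_l = -1.
E1 (Δl = ±1, |Δm_l| ≤ 1): not satisfied.
E2 (Δl = 0,±2, l_i+l_f ≥ 2, |Δm_l| ≤ 2): satisfied.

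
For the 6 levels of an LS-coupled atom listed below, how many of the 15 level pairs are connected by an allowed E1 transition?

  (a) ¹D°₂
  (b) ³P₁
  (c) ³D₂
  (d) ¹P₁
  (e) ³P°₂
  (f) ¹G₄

3

(a)–(b): forbidden (ΔS).
(a)–(c): forbidden (ΔS).
(a)–(d): allowed.
(a)–(e): forbidden (parity, ΔS).
(a)–(f): forbidden (ΔL, ΔJ).
(b)–(c): forbidden (parity).
(b)–(d): forbidden (parity, ΔS).
(b)–(e): allowed.
(b)–(f): forbidden (parity, ΔS, ΔL, ΔJ).
(c)–(d): forbidden (parity, ΔS).
(c)–(e): allowed.
(c)–(f): forbidden (parity, ΔS, ΔL, ΔJ).
(d)–(e): forbidden (ΔS).
(d)–(f): forbidden (parity, ΔL, ΔJ).
(e)–(f): forbidden (ΔS, ΔL, ΔJ).
Allowed pairs: 3 of 15.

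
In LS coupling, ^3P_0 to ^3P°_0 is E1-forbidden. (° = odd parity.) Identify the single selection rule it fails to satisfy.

the J=0 ↔ J=0 exclusion

Parity must change: even → odd — ok.
ΔS = 0: S: 1 → 1 — ok.
ΔL = 0, ±1 (not L=0↔0): L: 1 → 1, ΔL = +0 — ok.
ΔJ = 0, ±1 (not J=0↔0): J: 0 → 0, ΔJ = +0 — fails.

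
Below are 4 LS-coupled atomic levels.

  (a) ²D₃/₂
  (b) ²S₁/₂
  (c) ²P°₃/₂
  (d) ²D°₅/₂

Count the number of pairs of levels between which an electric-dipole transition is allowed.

(a)–(b): forbidden (parity, ΔL).
(a)–(c): allowed.
(a)–(d): allowed.
(b)–(c): allowed.
(b)–(d): forbidden (ΔL, ΔJ).
(c)–(d): forbidden (parity).
Allowed pairs: 3 of 6.

3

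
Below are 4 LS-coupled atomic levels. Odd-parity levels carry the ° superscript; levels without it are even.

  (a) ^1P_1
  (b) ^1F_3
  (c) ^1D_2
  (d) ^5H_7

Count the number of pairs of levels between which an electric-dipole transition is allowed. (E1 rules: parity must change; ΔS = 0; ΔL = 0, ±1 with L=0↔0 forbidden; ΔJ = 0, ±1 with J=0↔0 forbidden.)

(a)–(b): forbidden (parity, ΔL, ΔJ).
(a)–(c): forbidden (parity).
(a)–(d): forbidden (parity, ΔS, ΔL, ΔJ).
(b)–(c): forbidden (parity).
(b)–(d): forbidden (parity, ΔS, ΔL, ΔJ).
(c)–(d): forbidden (parity, ΔS, ΔL, ΔJ).
Allowed pairs: 0 of 6.

0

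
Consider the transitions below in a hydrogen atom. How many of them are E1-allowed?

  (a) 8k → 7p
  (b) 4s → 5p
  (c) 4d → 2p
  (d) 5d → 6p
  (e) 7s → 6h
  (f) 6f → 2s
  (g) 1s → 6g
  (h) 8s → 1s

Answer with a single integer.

(a) forbidden — Δl = -6 (E1 requires Δl = ±1)
(b) allowed
(c) allowed
(d) allowed
(e) forbidden — Δl = +5 (E1 requires Δl = ±1)
(f) forbidden — Δl = -3 (E1 requires Δl = ±1)
(g) forbidden — Δl = +4 (E1 requires Δl = ±1)
(h) forbidden — Δl = +0 (E1 requires Δl = ±1)
Total allowed: 3 of 8.

3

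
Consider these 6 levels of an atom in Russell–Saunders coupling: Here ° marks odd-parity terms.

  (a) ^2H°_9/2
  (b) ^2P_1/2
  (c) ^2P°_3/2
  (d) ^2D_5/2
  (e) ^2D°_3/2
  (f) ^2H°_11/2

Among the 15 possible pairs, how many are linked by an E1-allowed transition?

(a)–(b): forbidden (ΔL, ΔJ).
(a)–(c): forbidden (parity, ΔL, ΔJ).
(a)–(d): forbidden (ΔL, ΔJ).
(a)–(e): forbidden (parity, ΔL, ΔJ).
(a)–(f): forbidden (parity).
(b)–(c): allowed.
(b)–(d): forbidden (parity, ΔJ).
(b)–(e): allowed.
(b)–(f): forbidden (ΔL, ΔJ).
(c)–(d): allowed.
(c)–(e): forbidden (parity).
(c)–(f): forbidden (parity, ΔL, ΔJ).
(d)–(e): allowed.
(d)–(f): forbidden (ΔL, ΔJ).
(e)–(f): forbidden (parity, ΔL, ΔJ).
Allowed pairs: 4 of 15.

4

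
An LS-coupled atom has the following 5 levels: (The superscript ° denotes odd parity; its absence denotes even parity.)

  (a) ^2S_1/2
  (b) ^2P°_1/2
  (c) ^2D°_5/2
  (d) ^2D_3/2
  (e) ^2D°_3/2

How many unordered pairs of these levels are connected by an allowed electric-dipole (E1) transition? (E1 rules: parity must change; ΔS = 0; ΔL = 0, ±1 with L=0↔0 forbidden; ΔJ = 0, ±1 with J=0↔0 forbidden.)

4

(a)–(b): allowed.
(a)–(c): forbidden (ΔL, ΔJ).
(a)–(d): forbidden (parity, ΔL).
(a)–(e): forbidden (ΔL).
(b)–(c): forbidden (parity, ΔJ).
(b)–(d): allowed.
(b)–(e): forbidden (parity).
(c)–(d): allowed.
(c)–(e): forbidden (parity).
(d)–(e): allowed.
Allowed pairs: 4 of 10.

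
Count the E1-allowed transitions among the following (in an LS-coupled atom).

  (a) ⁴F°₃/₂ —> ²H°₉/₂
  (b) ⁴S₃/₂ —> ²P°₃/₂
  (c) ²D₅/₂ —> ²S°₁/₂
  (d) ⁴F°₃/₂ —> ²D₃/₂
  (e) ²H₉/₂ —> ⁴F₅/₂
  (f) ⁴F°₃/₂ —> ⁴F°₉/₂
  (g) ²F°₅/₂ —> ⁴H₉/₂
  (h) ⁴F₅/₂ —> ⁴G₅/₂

(a) forbidden (parity, ΔS, ΔL, ΔJ fail)
(b) forbidden (ΔS fails)
(c) forbidden (ΔL, ΔJ fail)
(d) forbidden (ΔS fails)
(e) forbidden (parity, ΔS, ΔL, ΔJ fail)
(f) forbidden (parity, ΔJ fail)
(g) forbidden (ΔS, ΔL, ΔJ fail)
(h) forbidden (parity fails)
Total allowed: 0 of 8.

0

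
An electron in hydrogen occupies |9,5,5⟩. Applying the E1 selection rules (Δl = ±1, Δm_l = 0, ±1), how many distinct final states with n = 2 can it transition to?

0

E1 requires l_f ∈ {4, 6}, but neither lies in [0, 1], so no final state is reachable.
Total: 0.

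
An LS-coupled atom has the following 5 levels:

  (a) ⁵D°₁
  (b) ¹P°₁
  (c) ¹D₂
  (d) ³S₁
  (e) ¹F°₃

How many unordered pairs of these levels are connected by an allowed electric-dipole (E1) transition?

2

(a)–(b): forbidden (parity, ΔS).
(a)–(c): forbidden (ΔS).
(a)–(d): forbidden (ΔS, ΔL).
(a)–(e): forbidden (parity, ΔS, ΔJ).
(b)–(c): allowed.
(b)–(d): forbidden (ΔS).
(b)–(e): forbidden (parity, ΔL, ΔJ).
(c)–(d): forbidden (parity, ΔS, ΔL).
(c)–(e): allowed.
(d)–(e): forbidden (ΔS, ΔL, ΔJ).
Allowed pairs: 2 of 10.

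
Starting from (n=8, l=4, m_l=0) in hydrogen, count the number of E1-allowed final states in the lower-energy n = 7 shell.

E1 requires Δl = ±1, so l_f ∈ {3, 5}; with 0 ≤ l_f ≤ n_f−1 = 6, the allowed l_f values are {3, 5}.
For l_f = 3: m_f ∈ {m_i−1, m_i, m_i+1} ∩ [−3, 3] = {-1, 0, 1} → 3 states.
For l_f = 5: m_f ∈ {m_i−1, m_i, m_i+1} ∩ [−5, 5] = {-1, 0, 1} → 3 states.
Total: 6.

6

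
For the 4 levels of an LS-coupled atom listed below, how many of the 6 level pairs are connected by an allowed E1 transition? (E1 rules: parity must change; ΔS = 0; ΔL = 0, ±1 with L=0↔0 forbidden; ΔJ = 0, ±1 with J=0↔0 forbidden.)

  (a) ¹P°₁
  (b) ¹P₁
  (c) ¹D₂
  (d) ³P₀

(a)–(b): allowed.
(a)–(c): allowed.
(a)–(d): forbidden (ΔS).
(b)–(c): forbidden (parity).
(b)–(d): forbidden (parity, ΔS).
(c)–(d): forbidden (parity, ΔS, ΔJ).
Allowed pairs: 2 of 6.

2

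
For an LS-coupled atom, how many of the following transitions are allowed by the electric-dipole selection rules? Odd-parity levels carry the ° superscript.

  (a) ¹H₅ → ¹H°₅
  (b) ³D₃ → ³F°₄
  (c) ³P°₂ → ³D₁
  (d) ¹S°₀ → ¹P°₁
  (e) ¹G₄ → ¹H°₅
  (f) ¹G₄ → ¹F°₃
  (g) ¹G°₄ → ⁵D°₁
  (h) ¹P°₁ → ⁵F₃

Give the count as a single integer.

(a) allowed
(b) allowed
(c) allowed
(d) forbidden (parity fails)
(e) allowed
(f) allowed
(g) forbidden (parity, ΔS, ΔL, ΔJ fail)
(h) forbidden (ΔS, ΔL, ΔJ fail)
Total allowed: 5 of 8.

5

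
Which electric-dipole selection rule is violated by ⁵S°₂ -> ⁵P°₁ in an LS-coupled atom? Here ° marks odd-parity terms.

parity

Initial level: S=2, L=0, J=2, parity odd. Final level: S=2, L=1, J=1, parity odd.
Parity must change: odd → odd — fails.
ΔS = 0: S: 2 → 2 — passes.
ΔL = 0, ±1 (not L=0↔0): L: 0 → 1, ΔL = +1 — passes.
ΔJ = 0, ±1 (not J=0↔0): J: 2 → 1, ΔJ = -1 — passes.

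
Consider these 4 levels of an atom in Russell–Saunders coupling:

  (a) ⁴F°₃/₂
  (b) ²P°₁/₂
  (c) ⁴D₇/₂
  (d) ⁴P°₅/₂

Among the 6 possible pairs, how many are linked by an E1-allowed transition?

1

(a)–(b): forbidden (parity, ΔS, ΔL).
(a)–(c): forbidden (ΔJ).
(a)–(d): forbidden (parity, ΔL).
(b)–(c): forbidden (ΔS, ΔJ).
(b)–(d): forbidden (parity, ΔS, ΔJ).
(c)–(d): allowed.
Allowed pairs: 1 of 6.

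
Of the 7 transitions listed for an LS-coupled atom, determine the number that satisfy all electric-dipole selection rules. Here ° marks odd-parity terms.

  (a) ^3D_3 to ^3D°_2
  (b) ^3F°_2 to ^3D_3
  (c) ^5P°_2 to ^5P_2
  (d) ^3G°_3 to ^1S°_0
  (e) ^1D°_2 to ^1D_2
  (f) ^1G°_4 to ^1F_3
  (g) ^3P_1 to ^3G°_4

5

(a) allowed
(b) allowed
(c) allowed
(d) forbidden (parity, ΔS, ΔL, ΔJ fail)
(e) allowed
(f) allowed
(g) forbidden (ΔL, ΔJ fail)
Total allowed: 5 of 7.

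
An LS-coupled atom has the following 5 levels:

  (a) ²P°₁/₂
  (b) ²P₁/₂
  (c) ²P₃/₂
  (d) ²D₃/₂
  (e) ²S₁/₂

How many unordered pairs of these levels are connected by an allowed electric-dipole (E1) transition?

4

(a)–(b): allowed.
(a)–(c): allowed.
(a)–(d): allowed.
(a)–(e): allowed.
(b)–(c): forbidden (parity).
(b)–(d): forbidden (parity).
(b)–(e): forbidden (parity).
(c)–(d): forbidden (parity).
(c)–(e): forbidden (parity).
(d)–(e): forbidden (parity, ΔL).
Allowed pairs: 4 of 10.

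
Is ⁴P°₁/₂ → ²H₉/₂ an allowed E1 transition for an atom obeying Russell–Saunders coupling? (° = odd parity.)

forbidden

Parity must change: odd → even — satisfied.
ΔS = 0: S: 3/2 → 1/2 — violated.
ΔL = 0, ±1 (not L=0↔0): L: 1 → 5, ΔL = +4 — violated.
ΔJ = 0, ±1 (not J=0↔0): J: 1/2 → 9/2, ΔJ = +4 — violated.
Rule(s) violated: ΔS, ΔL, ΔJ.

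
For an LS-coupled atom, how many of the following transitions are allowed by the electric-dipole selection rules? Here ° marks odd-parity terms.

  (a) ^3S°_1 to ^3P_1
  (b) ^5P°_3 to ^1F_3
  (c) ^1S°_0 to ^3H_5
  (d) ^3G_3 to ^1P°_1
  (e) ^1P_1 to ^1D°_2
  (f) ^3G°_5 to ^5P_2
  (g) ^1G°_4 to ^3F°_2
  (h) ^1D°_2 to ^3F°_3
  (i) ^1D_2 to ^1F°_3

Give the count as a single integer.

(a) allowed
(b) forbidden (ΔS, ΔL fail)
(c) forbidden (ΔS, ΔL, ΔJ fail)
(d) forbidden (ΔS, ΔL, ΔJ fail)
(e) allowed
(f) forbidden (ΔS, ΔL, ΔJ fail)
(g) forbidden (parity, ΔS, ΔJ fail)
(h) forbidden (parity, ΔS fail)
(i) allowed
Total allowed: 3 of 9.

3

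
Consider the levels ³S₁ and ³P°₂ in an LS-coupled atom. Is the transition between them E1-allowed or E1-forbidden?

Parity must change: even → odd — passes.
ΔS = 0: S: 1 → 1 — passes.
ΔL = 0, ±1 (not L=0↔0): L: 0 → 1, ΔL = +1 — passes.
ΔJ = 0, ±1 (not J=0↔0): J: 1 → 2, ΔJ = +1 — passes.
All four E1 rules are satisfied.

allowed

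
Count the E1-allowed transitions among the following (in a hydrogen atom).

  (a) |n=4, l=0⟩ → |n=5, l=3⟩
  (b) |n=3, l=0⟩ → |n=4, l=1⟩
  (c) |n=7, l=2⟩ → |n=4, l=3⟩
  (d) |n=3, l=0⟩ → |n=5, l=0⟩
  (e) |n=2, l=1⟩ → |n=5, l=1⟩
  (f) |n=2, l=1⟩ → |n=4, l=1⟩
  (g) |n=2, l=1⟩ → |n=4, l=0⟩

(a) forbidden — Δl = +3 (E1 requires Δl = ±1)
(b) allowed
(c) allowed
(d) forbidden — Δl = +0 (E1 requires Δl = ±1)
(e) forbidden — Δl = +0 (E1 requires Δl = ±1)
(f) forbidden — Δl = +0 (E1 requires Δl = ±1)
(g) allowed
Total allowed: 3 of 7.

3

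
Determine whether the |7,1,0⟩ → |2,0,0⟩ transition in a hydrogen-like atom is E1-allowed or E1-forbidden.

Δl = 0 − 1 = -1; the E1 rule Δl = ±1 is ok.
m_l: 0 → 0 (Δm_l = +0). |Δm_l| ≤ 1 ok.
All E1 selection rules are satisfied.

allowed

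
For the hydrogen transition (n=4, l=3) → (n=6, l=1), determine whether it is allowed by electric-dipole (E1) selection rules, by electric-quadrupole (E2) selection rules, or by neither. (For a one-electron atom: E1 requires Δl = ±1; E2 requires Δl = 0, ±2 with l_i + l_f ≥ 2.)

E2

Δl = 1 − 3 = -2; l_i + l_f = 4.
E1 (Δl = ±1): not satisfied.
E2 (Δl = 0,±2, l_i+l_f ≥ 2): satisfied.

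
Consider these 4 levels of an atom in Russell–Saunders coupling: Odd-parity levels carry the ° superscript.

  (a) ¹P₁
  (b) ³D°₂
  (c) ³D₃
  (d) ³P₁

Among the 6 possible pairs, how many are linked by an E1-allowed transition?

(a)–(b): forbidden (ΔS).
(a)–(c): forbidden (parity, ΔS, ΔJ).
(a)–(d): forbidden (parity, ΔS).
(b)–(c): allowed.
(b)–(d): allowed.
(c)–(d): forbidden (parity, ΔJ).
Allowed pairs: 2 of 6.

2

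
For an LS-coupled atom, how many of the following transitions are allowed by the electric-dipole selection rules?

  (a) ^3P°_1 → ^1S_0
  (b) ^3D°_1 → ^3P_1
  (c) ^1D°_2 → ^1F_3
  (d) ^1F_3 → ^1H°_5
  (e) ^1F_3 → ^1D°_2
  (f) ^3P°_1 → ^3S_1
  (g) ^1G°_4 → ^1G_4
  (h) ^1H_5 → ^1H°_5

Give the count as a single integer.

6

(a) forbidden (ΔS fails)
(b) allowed
(c) allowed
(d) forbidden (ΔL, ΔJ fail)
(e) allowed
(f) allowed
(g) allowed
(h) allowed
Total allowed: 6 of 8.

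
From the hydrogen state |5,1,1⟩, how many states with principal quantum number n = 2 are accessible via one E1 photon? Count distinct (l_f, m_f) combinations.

E1 requires Δl = ±1, so l_f ∈ {0, 2}; with 0 ≤ l_f ≤ n_f−1 = 1, the allowed l_f values are {0}.
For l_f = 0: m_f ∈ {m_i−1, m_i, m_i+1} ∩ [−0, 0] = {0} → 1 state.
Total: 1.

1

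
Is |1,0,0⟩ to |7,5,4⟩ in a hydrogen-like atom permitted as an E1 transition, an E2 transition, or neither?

Δl = 5 − 0 = +5; l_i + l_f = 5.
Δm_l = +4.
E1 (Δl = ±1, |Δm_l| ≤ 1): not satisfied.
E2 (Δl = 0,±2, l_i+l_f ≥ 2, |Δm_l| ≤ 2): not satisfied.

neither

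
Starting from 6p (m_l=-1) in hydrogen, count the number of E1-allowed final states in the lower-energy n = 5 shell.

E1 requires Δl = ±1, so l_f ∈ {0, 2}; with 0 ≤ l_f ≤ n_f−1 = 4, the allowed l_f values are {0, 2}.
For l_f = 0: m_f ∈ {m_i−1, m_i, m_i+1} ∩ [−0, 0] = {0} → 1 state.
For l_f = 2: m_f ∈ {m_i−1, m_i, m_i+1} ∩ [−2, 2] = {-2, -1, 0} → 3 states.
Total: 4.

4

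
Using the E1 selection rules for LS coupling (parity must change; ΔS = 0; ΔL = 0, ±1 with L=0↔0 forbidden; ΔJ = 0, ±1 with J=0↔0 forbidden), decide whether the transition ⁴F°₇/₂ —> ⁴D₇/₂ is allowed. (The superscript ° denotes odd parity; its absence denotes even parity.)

allowed

Parity must change: odd → even — ok.
ΔS = 0: S: 3/2 → 3/2 — ok.
ΔL = 0, ±1 (not L=0↔0): L: 3 → 2, ΔL = -1 — ok.
ΔJ = 0, ±1 (not J=0↔0): J: 7/2 → 7/2, ΔJ = +0 — ok.
All four E1 rules are satisfied.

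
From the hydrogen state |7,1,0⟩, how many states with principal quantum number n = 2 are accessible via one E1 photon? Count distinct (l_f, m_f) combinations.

1

E1 requires Δl = ±1, so l_f ∈ {0, 2}; with 0 ≤ l_f ≤ n_f−1 = 1, the allowed l_f values are {0}.
For l_f = 0: m_f ∈ {m_i−1, m_i, m_i+1} ∩ [−0, 0] = {0} → 1 state.
Total: 1.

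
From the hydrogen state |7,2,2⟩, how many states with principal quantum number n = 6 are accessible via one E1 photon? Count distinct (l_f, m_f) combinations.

E1 requires Δl = ±1, so l_f ∈ {1, 3}; with 0 ≤ l_f ≤ n_f−1 = 5, the allowed l_f values are {1, 3}.
For l_f = 1: m_f ∈ {m_i−1, m_i, m_i+1} ∩ [−1, 1] = {1} → 1 state.
For l_f = 3: m_f ∈ {m_i−1, m_i, m_i+1} ∩ [−3, 3] = {1, 2, 3} → 3 states.
Total: 4.

4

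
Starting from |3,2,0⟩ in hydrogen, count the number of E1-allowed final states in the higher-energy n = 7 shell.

E1 requires Δl = ±1, so l_f ∈ {1, 3}; with 0 ≤ l_f ≤ n_f−1 = 6, the allowed l_f values are {1, 3}.
For l_f = 1: m_f ∈ {m_i−1, m_i, m_i+1} ∩ [−1, 1] = {-1, 0, 1} → 3 states.
For l_f = 3: m_f ∈ {m_i−1, m_i, m_i+1} ∩ [−3, 3] = {-1, 0, 1} → 3 states.
Total: 6.

6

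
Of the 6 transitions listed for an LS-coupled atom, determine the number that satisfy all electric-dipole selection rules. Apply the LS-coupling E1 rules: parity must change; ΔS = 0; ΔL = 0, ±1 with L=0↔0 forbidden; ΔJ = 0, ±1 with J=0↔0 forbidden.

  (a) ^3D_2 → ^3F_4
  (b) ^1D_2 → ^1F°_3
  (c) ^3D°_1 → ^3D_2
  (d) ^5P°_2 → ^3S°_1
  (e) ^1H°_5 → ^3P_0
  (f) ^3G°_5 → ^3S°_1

2

(a) forbidden (parity, ΔJ fail)
(b) allowed
(c) allowed
(d) forbidden (parity, ΔS fail)
(e) forbidden (ΔS, ΔL, ΔJ fail)
(f) forbidden (parity, ΔL, ΔJ fail)
Total allowed: 2 of 6.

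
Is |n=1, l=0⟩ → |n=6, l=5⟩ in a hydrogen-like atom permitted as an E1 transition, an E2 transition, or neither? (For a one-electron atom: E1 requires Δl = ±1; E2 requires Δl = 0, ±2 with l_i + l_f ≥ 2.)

neither

Δl = 5 − 0 = +5; l_i + l_f = 5.
E1 (Δl = ±1): not satisfied.
E2 (Δl = 0,±2, l_i+l_f ≥ 2): not satisfied.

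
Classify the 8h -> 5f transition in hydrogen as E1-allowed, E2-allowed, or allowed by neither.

Δl = 3 − 5 = -2; l_i + l_f = 8.
E1 (Δl = ±1): not satisfied.
E2 (Δl = 0,±2, l_i+l_f ≥ 2): satisfied.

E2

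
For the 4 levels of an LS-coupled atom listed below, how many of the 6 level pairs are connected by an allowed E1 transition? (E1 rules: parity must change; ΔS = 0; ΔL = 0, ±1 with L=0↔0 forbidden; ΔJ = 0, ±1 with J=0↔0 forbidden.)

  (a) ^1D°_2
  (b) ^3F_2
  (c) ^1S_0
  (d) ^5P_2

(a)–(b): forbidden (ΔS).
(a)–(c): forbidden (ΔL, ΔJ).
(a)–(d): forbidden (ΔS).
(b)–(c): forbidden (parity, ΔS, ΔL, ΔJ).
(b)–(d): forbidden (parity, ΔS, ΔL).
(c)–(d): forbidden (parity, ΔS, ΔJ).
Allowed pairs: 0 of 6.

0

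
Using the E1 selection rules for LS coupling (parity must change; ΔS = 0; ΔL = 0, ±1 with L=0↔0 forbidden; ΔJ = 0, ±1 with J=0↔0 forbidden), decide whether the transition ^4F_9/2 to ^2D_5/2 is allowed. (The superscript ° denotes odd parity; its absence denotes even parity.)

forbidden

Reading off the term symbols: S 3/2→1/2, L 3→2, J 9/2→5/2, parity even→even.
Parity must change: even → even — ✗.
ΔS = 0: S: 3/2 → 1/2 — ✗.
ΔL = 0, ±1 (not L=0↔0): L: 3 → 2, ΔL = -1 — ✓.
ΔJ = 0, ±1 (not J=0↔0): J: 9/2 → 5/2, ΔJ = -2 — ✗.
Rule(s) violated: parity, ΔS, ΔJ.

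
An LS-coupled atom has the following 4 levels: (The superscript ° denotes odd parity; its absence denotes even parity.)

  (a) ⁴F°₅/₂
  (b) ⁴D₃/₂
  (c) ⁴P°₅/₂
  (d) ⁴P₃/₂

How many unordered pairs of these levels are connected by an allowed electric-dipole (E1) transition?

(a)–(b): allowed.
(a)–(c): forbidden (parity, ΔL).
(a)–(d): forbidden (ΔL).
(b)–(c): allowed.
(b)–(d): forbidden (parity).
(c)–(d): allowed.
Allowed pairs: 3 of 6.

3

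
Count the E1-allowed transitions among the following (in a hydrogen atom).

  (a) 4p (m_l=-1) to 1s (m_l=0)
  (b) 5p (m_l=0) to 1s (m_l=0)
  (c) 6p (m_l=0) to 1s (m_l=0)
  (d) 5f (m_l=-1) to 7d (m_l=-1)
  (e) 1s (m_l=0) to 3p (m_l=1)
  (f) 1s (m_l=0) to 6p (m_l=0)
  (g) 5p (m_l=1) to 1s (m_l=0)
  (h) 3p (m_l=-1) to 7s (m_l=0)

(a) allowed
(b) allowed
(c) allowed
(d) allowed
(e) allowed
(f) allowed
(g) allowed
(h) allowed
Total allowed: 8 of 8.

8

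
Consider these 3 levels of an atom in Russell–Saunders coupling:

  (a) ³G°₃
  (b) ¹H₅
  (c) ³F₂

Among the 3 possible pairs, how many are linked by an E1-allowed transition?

(a)–(b): forbidden (ΔS, ΔJ).
(a)–(c): allowed.
(b)–(c): forbidden (parity, ΔS, ΔL, ΔJ).
Allowed pairs: 1 of 3.

1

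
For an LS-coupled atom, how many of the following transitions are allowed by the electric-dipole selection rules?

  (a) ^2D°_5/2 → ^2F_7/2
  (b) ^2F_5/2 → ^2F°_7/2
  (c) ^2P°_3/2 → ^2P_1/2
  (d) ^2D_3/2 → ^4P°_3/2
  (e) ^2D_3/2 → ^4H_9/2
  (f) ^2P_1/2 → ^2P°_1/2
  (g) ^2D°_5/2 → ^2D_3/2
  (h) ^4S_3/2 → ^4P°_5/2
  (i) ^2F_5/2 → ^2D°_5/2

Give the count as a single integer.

7

(a) allowed
(b) allowed
(c) allowed
(d) forbidden (ΔS fails)
(e) forbidden (parity, ΔS, ΔL, ΔJ fail)
(f) allowed
(g) allowed
(h) allowed
(i) allowed
Total allowed: 7 of 9.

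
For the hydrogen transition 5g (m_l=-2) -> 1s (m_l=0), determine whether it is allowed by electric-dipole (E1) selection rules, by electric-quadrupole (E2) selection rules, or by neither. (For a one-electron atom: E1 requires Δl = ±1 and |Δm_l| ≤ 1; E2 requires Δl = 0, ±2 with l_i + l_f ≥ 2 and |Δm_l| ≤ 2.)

Δl = 0 − 4 = -4; l_i + l_f = 4.
Δm_l = +2.
E1 (Δl = ±1, |Δm_l| ≤ 1): not satisfied.
E2 (Δl = 0,±2, l_i+l_f ≥ 2, |Δm_l| ≤ 2): not satisfied.

neither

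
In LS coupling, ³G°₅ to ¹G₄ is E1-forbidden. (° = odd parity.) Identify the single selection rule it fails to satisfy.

Initial level: S=1, L=4, J=5, parity odd. Final level: S=0, L=4, J=4, parity even.
ΔJ = 0, ±1 (not J=0↔0): J: 5 → 4, ΔJ = -1 — ✓.
Parity must change: odd → even — ✓.
ΔL = 0, ±1 (not L=0↔0): L: 4 → 4, ΔL = +0 — ✓.
ΔS = 0: S: 1 → 0 — ✗.

the ΔS = 0 rule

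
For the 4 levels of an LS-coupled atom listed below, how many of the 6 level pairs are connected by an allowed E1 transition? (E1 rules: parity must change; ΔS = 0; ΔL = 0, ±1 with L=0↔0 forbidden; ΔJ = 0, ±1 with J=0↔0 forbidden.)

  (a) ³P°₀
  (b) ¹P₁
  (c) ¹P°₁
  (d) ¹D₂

(a)–(b): forbidden (ΔS).
(a)–(c): forbidden (parity, ΔS).
(a)–(d): forbidden (ΔS, ΔJ).
(b)–(c): allowed.
(b)–(d): forbidden (parity).
(c)–(d): allowed.
Allowed pairs: 2 of 6.

2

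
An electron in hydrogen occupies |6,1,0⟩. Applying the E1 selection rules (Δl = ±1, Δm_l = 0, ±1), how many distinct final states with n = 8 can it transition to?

4

E1 requires Δl = ±1, so l_f ∈ {0, 2}; with 0 ≤ l_f ≤ n_f−1 = 7, the allowed l_f values are {0, 2}.
For l_f = 0: m_f ∈ {m_i−1, m_i, m_i+1} ∩ [−0, 0] = {0} → 1 state.
For l_f = 2: m_f ∈ {m_i−1, m_i, m_i+1} ∩ [−2, 2] = {-1, 0, 1} → 3 states.
Total: 4.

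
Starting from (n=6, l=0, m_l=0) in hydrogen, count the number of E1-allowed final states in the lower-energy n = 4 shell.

3

E1 requires Δl = ±1, so l_f ∈ {-1, 1}; with 0 ≤ l_f ≤ n_f−1 = 3, the allowed l_f values are {1}.
For l_f = 1: m_f ∈ {m_i−1, m_i, m_i+1} ∩ [−1, 1] = {-1, 0, 1} → 3 states.
Total: 3.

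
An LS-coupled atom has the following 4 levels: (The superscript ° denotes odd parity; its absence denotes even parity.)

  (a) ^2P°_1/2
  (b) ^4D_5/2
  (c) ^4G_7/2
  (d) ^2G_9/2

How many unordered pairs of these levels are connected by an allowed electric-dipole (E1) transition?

0

(a)–(b): forbidden (ΔS, ΔJ).
(a)–(c): forbidden (ΔS, ΔL, ΔJ).
(a)–(d): forbidden (ΔL, ΔJ).
(b)–(c): forbidden (parity, ΔL).
(b)–(d): forbidden (parity, ΔS, ΔL, ΔJ).
(c)–(d): forbidden (parity, ΔS).
Allowed pairs: 0 of 6.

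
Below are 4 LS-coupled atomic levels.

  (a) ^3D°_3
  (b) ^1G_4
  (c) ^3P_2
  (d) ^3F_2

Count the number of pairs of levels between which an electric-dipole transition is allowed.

2

(a)–(b): forbidden (ΔS, ΔL).
(a)–(c): allowed.
(a)–(d): allowed.
(b)–(c): forbidden (parity, ΔS, ΔL, ΔJ).
(b)–(d): forbidden (parity, ΔS, ΔJ).
(c)–(d): forbidden (parity, ΔL).
Allowed pairs: 2 of 6.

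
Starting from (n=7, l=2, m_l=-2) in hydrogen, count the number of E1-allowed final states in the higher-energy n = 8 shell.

4

E1 requires Δl = ±1, so l_f ∈ {1, 3}; with 0 ≤ l_f ≤ n_f−1 = 7, the allowed l_f values are {1, 3}.
For l_f = 1: m_f ∈ {m_i−1, m_i, m_i+1} ∩ [−1, 1] = {-1} → 1 state.
For l_f = 3: m_f ∈ {m_i−1, m_i, m_i+1} ∩ [−3, 3] = {-3, -2, -1} → 3 states.
Total: 4.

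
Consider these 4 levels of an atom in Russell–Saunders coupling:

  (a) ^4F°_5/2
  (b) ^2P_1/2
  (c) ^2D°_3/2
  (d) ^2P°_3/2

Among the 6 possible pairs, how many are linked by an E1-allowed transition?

(a)–(b): forbidden (ΔS, ΔL, ΔJ).
(a)–(c): forbidden (parity, ΔS).
(a)–(d): forbidden (parity, ΔS, ΔL).
(b)–(c): allowed.
(b)–(d): allowed.
(c)–(d): forbidden (parity).
Allowed pairs: 2 of 6.

2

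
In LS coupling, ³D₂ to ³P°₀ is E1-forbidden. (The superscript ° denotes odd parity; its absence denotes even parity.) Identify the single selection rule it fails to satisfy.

the ΔJ = 0, ±1 rule

ΔJ = 0, ±1 (not J=0↔0): J: 2 → 0, ΔJ = -2 — fails.
ΔS = 0: S: 1 → 1 — passes.
ΔL = 0, ±1 (not L=0↔0): L: 2 → 1, ΔL = -1 — passes.
Parity must change: even → odd — passes.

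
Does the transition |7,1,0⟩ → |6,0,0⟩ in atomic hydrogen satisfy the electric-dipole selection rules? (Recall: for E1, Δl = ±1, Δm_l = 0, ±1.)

l: 1 → 0 (Δl = -1). Δl = ±1 passes.
m_l: 0 → 0 (Δm_l = +0). |Δm_l| ≤ 1 passes.
All E1 selection rules are satisfied.

allowed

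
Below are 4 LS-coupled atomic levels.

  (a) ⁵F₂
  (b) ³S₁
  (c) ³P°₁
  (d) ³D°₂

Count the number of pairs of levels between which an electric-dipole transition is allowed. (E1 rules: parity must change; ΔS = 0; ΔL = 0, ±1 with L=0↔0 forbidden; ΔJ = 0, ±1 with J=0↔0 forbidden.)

1

(a)–(b): forbidden (parity, ΔS, ΔL).
(a)–(c): forbidden (ΔS, ΔL).
(a)–(d): forbidden (ΔS).
(b)–(c): allowed.
(b)–(d): forbidden (ΔL).
(c)–(d): forbidden (parity).
Allowed pairs: 1 of 6.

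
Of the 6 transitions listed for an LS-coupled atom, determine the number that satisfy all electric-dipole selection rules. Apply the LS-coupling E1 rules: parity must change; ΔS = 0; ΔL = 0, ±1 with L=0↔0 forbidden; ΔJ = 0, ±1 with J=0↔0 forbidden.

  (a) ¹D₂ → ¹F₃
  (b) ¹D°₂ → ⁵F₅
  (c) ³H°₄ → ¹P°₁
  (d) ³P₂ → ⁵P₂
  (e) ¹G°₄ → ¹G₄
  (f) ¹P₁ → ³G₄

(a) forbidden (parity fails)
(b) forbidden (ΔS, ΔJ fail)
(c) forbidden (parity, ΔS, ΔL, ΔJ fail)
(d) forbidden (parity, ΔS fail)
(e) allowed
(f) forbidden (parity, ΔS, ΔL, ΔJ fail)
Total allowed: 1 of 6.

1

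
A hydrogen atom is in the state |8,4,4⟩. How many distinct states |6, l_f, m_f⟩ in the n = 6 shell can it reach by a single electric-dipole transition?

4

E1 requires Δl = ±1, so l_f ∈ {3, 5}; with 0 ≤ l_f ≤ n_f−1 = 5, the allowed l_f values are {3, 5}.
For l_f = 3: m_f ∈ {m_i−1, m_i, m_i+1} ∩ [−3, 3] = {3} → 1 state.
For l_f = 5: m_f ∈ {m_i−1, m_i, m_i+1} ∩ [−5, 5] = {3, 4, 5} → 3 states.
Total: 4.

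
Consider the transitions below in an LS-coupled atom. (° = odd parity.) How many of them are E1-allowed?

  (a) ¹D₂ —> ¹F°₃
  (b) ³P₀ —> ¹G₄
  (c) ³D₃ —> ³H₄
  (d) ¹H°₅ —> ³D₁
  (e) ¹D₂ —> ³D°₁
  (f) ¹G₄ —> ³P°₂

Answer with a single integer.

1

(a) allowed
(b) forbidden (parity, ΔS, ΔL, ΔJ fail)
(c) forbidden (parity, ΔL fail)
(d) forbidden (ΔS, ΔL, ΔJ fail)
(e) forbidden (ΔS fails)
(f) forbidden (ΔS, ΔL, ΔJ fail)
Total allowed: 1 of 6.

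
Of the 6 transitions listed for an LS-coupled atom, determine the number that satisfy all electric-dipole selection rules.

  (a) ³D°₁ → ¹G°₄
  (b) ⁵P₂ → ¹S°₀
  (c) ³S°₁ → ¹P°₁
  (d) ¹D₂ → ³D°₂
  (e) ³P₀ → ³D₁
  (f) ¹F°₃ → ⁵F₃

0

(a) forbidden (parity, ΔS, ΔL, ΔJ fail)
(b) forbidden (ΔS, ΔJ fail)
(c) forbidden (parity, ΔS fail)
(d) forbidden (ΔS fails)
(e) forbidden (parity fails)
(f) forbidden (ΔS fails)
Total allowed: 0 of 6.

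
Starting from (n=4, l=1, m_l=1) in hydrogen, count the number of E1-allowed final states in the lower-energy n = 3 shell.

E1 requires Δl = ±1, so l_f ∈ {0, 2}; with 0 ≤ l_f ≤ n_f−1 = 2, the allowed l_f values are {0, 2}.
For l_f = 0: m_f ∈ {m_i−1, m_i, m_i+1} ∩ [−0, 0] = {0} → 1 state.
For l_f = 2: m_f ∈ {m_i−1, m_i, m_i+1} ∩ [−2, 2] = {0, 1, 2} → 3 states.
Total: 4.

4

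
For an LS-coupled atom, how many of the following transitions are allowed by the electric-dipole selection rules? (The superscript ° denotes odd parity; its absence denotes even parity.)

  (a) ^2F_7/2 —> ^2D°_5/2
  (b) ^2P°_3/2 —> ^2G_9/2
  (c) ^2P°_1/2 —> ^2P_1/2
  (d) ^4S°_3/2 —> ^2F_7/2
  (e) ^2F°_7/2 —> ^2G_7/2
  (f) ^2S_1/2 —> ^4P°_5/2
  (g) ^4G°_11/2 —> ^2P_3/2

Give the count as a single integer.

3

(a) allowed
(b) forbidden (ΔL, ΔJ fail)
(c) allowed
(d) forbidden (ΔS, ΔL, ΔJ fail)
(e) allowed
(f) forbidden (ΔS, ΔJ fail)
(g) forbidden (ΔS, ΔL, ΔJ fail)
Total allowed: 3 of 7.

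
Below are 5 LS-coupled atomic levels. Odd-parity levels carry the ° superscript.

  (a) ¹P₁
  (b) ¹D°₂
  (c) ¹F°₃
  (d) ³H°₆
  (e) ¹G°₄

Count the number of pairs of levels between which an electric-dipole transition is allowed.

1

(a)–(b): allowed.
(a)–(c): forbidden (ΔL, ΔJ).
(a)–(d): forbidden (ΔS, ΔL, ΔJ).
(a)–(e): forbidden (ΔL, ΔJ).
(b)–(c): forbidden (parity).
(b)–(d): forbidden (parity, ΔS, ΔL, ΔJ).
(b)–(e): forbidden (parity, ΔL, ΔJ).
(c)–(d): forbidden (parity, ΔS, ΔL, ΔJ).
(c)–(e): forbidden (parity).
(d)–(e): forbidden (parity, ΔS, ΔJ).
Allowed pairs: 1 of 10.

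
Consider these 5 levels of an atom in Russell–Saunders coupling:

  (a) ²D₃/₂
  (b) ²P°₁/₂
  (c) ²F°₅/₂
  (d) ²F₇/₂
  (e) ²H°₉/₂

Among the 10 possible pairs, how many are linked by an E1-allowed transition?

3

(a)–(b): allowed.
(a)–(c): allowed.
(a)–(d): forbidden (parity, ΔJ).
(a)–(e): forbidden (ΔL, ΔJ).
(b)–(c): forbidden (parity, ΔL, ΔJ).
(b)–(d): forbidden (ΔL, ΔJ).
(b)–(e): forbidden (parity, ΔL, ΔJ).
(c)–(d): allowed.
(c)–(e): forbidden (parity, ΔL, ΔJ).
(d)–(e): forbidden (ΔL).
Allowed pairs: 3 of 10.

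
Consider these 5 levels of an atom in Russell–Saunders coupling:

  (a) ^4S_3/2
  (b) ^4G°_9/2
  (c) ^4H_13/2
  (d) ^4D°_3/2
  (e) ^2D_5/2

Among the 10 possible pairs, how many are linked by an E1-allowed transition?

0

(a)–(b): forbidden (ΔL, ΔJ).
(a)–(c): forbidden (parity, ΔL, ΔJ).
(a)–(d): forbidden (ΔL).
(a)–(e): forbidden (parity, ΔS, ΔL).
(b)–(c): forbidden (ΔJ).
(b)–(d): forbidden (parity, ΔL, ΔJ).
(b)–(e): forbidden (ΔS, ΔL, ΔJ).
(c)–(d): forbidden (ΔL, ΔJ).
(c)–(e): forbidden (parity, ΔS, ΔL, ΔJ).
(d)–(e): forbidden (ΔS).
Allowed pairs: 0 of 10.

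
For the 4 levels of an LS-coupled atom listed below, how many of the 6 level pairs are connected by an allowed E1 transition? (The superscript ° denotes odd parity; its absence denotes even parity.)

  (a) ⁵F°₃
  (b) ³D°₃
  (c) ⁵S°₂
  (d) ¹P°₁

(a)–(b): forbidden (parity, ΔS).
(a)–(c): forbidden (parity, ΔL).
(a)–(d): forbidden (parity, ΔS, ΔL, ΔJ).
(b)–(c): forbidden (parity, ΔS, ΔL).
(b)–(d): forbidden (parity, ΔS, ΔJ).
(c)–(d): forbidden (parity, ΔS).
Allowed pairs: 0 of 6.

0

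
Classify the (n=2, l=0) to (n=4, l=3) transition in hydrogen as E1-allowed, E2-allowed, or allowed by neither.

Δl = 3 − 0 = +3; l_i + l_f = 3.
E1 (Δl = ±1): not satisfied.
E2 (Δl = 0,±2, l_i+l_f ≥ 2): not satisfied.

neither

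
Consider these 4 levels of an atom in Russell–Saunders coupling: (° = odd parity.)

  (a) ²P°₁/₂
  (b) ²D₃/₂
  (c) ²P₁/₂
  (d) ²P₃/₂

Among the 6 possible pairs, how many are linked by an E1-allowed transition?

(a)–(b): allowed.
(a)–(c): allowed.
(a)–(d): allowed.
(b)–(c): forbidden (parity).
(b)–(d): forbidden (parity).
(c)–(d): forbidden (parity).
Allowed pairs: 3 of 6.

3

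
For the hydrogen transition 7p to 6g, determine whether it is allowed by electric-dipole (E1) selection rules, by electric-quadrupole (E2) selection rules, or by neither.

Δl = 4 − 1 = +3; l_i + l_f = 5.
E1 (Δl = ±1): not satisfied.
E2 (Δl = 0,±2, l_i+l_f ≥ 2): not satisfied.

neither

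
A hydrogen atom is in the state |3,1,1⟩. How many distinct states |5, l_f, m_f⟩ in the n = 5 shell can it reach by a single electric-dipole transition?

4

E1 requires Δl = ±1, so l_f ∈ {0, 2}; with 0 ≤ l_f ≤ n_f−1 = 4, the allowed l_f values are {0, 2}.
For l_f = 0: m_f ∈ {m_i−1, m_i, m_i+1} ∩ [−0, 0] = {0} → 1 state.
For l_f = 2: m_f ∈ {m_i−1, m_i, m_i+1} ∩ [−2, 2] = {0, 1, 2} → 3 states.
Total: 4.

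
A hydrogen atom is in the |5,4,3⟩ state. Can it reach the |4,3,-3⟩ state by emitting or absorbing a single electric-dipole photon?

forbidden

Δl = 3 − 4 = -1; the E1 rule Δl = ±1 is passes.
m_l: 3 → -3 (Δm_l = -6). |Δm_l| ≤ 1 fails.
The transition is electric-dipole forbidden.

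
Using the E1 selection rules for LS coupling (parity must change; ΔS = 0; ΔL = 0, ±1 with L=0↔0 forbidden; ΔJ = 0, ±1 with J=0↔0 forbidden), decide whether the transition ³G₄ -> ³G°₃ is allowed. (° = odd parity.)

allowed

Reading off the term symbols: S 1→1, L 4→4, J 4→3, parity even→odd.
Parity must change: even → odd — ok.
ΔS = 0: S: 1 → 1 — ok.
ΔL = 0, ±1 (not L=0↔0): L: 4 → 4, ΔL = +0 — ok.
ΔJ = 0, ±1 (not J=0↔0): J: 4 → 3, ΔJ = -1 — ok.
All four E1 rules are satisfied.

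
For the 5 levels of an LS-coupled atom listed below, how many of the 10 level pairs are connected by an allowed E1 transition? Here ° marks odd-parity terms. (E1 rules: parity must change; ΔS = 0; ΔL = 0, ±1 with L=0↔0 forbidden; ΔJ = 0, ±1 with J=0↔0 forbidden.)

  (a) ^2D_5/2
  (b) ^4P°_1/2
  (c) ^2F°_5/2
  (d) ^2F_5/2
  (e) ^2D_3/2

(a)–(b): forbidden (ΔS, ΔJ).
(a)–(c): allowed.
(a)–(d): forbidden (parity).
(a)–(e): forbidden (parity).
(b)–(c): forbidden (parity, ΔS, ΔL, ΔJ).
(b)–(d): forbidden (ΔS, ΔL, ΔJ).
(b)–(e): forbidden (ΔS).
(c)–(d): allowed.
(c)–(e): allowed.
(d)–(e): forbidden (parity).
Allowed pairs: 3 of 10.

3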